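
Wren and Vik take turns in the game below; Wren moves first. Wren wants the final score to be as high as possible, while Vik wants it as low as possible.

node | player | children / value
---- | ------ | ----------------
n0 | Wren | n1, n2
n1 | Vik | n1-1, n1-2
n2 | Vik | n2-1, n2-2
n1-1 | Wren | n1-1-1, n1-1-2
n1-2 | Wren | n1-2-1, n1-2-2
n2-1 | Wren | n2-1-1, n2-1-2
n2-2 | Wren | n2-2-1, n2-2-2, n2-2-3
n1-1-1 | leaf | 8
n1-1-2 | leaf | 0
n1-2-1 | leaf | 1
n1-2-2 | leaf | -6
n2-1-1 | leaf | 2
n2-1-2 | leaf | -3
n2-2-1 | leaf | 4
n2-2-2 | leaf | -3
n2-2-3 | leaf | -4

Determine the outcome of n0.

n1-1 (Wren): max(8, 0) = 8
n1-2 (Wren): max(1, -6) = 1
n1 (Vik): min(8, 1) = 1
n2-1 (Wren): max(2, -3) = 2
n2-2 (Wren): max(4, -3, -4) = 4
n2 (Vik): min(2, 4) = 2
n0 (Wren): max(1, 2) = 2

2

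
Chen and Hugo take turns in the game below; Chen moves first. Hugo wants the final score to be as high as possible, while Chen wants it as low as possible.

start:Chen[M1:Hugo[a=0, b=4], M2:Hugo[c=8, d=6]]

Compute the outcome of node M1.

4

M1 (Hugo): max(0, 4) = 4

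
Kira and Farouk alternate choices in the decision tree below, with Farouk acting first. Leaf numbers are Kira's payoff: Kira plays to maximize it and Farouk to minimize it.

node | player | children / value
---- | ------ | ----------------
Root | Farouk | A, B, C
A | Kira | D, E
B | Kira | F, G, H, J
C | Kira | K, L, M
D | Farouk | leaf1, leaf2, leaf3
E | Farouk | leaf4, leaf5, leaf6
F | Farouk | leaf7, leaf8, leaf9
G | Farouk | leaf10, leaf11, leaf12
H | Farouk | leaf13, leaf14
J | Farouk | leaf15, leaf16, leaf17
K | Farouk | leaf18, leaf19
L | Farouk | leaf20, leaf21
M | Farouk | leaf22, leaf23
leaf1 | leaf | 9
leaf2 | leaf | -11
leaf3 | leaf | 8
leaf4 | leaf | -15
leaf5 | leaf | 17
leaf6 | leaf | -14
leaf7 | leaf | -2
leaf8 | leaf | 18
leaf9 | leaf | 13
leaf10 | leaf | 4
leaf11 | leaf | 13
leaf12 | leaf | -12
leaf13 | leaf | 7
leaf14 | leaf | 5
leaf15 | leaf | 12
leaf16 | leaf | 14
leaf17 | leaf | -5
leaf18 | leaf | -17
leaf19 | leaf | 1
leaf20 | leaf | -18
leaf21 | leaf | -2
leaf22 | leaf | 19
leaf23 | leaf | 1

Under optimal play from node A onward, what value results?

D (Farouk): min(9, -11, 8) = -11
E (Farouk): min(-15, 17, -14) = -15
A (Kira): max(-11, -15) = -11

-11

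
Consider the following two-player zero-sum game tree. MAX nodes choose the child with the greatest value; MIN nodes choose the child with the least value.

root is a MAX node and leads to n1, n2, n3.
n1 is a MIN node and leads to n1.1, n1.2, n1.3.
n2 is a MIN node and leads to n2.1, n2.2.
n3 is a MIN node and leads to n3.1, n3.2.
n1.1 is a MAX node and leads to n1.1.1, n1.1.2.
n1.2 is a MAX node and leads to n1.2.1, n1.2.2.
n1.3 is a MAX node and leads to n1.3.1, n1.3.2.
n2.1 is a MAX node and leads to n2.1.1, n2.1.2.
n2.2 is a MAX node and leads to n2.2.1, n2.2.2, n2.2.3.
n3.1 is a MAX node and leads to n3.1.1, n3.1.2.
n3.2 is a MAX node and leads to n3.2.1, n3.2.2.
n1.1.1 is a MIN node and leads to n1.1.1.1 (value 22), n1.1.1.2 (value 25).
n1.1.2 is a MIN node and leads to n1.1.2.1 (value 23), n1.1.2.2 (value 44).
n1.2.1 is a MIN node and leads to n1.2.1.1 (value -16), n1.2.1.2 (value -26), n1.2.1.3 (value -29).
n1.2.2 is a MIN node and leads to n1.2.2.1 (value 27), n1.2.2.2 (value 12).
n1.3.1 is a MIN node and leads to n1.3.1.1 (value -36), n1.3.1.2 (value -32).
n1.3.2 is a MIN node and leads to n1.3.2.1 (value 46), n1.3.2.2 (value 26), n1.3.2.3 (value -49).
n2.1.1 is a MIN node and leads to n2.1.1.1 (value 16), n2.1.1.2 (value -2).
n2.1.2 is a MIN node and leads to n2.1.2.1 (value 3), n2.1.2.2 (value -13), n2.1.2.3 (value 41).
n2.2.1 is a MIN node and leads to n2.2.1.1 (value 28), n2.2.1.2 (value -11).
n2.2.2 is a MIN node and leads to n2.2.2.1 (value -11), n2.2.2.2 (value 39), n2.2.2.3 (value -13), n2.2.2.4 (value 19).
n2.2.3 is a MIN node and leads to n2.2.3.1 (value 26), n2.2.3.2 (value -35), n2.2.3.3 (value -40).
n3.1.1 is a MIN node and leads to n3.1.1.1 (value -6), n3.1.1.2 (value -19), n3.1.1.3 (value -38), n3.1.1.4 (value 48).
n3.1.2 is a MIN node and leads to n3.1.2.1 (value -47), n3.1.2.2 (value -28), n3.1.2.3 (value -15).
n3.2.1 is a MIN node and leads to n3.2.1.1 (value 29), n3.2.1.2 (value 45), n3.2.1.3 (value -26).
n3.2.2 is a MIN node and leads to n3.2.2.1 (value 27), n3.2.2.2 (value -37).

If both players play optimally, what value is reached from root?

-11

n1.1.1 (MIN): min(22, 25) = 22
n1.1.2 (MIN): min(23, 44) = 23
n1.1 (MAX): max(22, 23) = 23
n1.2.1 (MIN): min(-16, -26, -29) = -29
n1.2.2 (MIN): min(27, 12) = 12
n1.2 (MAX): max(-29, 12) = 12
n1.3.1 (MIN): min(-36, -32) = -36
n1.3.2 (MIN): min(46, 26, -49) = -49
n1.3 (MAX): max(-36, -49) = -36
n1 (MIN): min(23, 12, -36) = -36
n2.1.1 (MIN): min(16, -2) = -2
n2.1.2 (MIN): min(3, -13, 41) = -13
n2.1 (MAX): max(-2, -13) = -2
n2.2.1 (MIN): min(28, -11) = -11
n2.2.2 (MIN): min(-11, 39, -13, 19) = -13
n2.2.3 (MIN): min(26, -35, -40) = -40
n2.2 (MAX): max(-11, -13, -40) = -11
n2 (MIN): min(-2, -11) = -11
n3.1.1 (MIN): min(-6, -19, -38, 48) = -38
n3.1.2 (MIN): min(-47, -28, -15) = -47
n3.1 (MAX): max(-38, -47) = -38
n3.2.1 (MIN): min(29, 45, -26) = -26
n3.2.2 (MIN): min(27, -37) = -37
n3.2 (MAX): max(-26, -37) = -26
n3 (MIN): min(-38, -26) = -38
root (MAX): max(-36, -11, -38) = -11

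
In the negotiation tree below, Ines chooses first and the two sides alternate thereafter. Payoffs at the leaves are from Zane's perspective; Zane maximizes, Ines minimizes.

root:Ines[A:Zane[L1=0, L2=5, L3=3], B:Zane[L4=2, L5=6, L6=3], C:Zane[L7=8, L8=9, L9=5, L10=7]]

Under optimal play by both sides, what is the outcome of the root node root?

A (Zane): max(0, 5, 3) = 5
B (Zane): max(2, 6, 3) = 6
C (Zane): max(8, 9, 5, 7) = 9
root (Ines): min(5, 6, 9) = 5

5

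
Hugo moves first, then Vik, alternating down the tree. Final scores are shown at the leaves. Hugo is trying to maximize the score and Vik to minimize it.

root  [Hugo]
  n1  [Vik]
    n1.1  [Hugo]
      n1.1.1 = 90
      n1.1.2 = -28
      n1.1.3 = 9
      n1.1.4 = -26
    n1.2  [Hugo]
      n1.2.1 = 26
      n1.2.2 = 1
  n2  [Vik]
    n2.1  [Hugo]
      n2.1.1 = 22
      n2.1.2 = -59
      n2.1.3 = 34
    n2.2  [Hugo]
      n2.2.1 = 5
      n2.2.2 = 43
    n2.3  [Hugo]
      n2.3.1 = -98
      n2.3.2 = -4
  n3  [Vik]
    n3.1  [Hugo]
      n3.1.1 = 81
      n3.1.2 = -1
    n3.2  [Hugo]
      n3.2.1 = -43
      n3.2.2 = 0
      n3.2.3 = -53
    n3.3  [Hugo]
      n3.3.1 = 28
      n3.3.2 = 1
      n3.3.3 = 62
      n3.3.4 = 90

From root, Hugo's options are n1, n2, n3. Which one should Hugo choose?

n1

n1.1 (Hugo): max(90, -28, 9, -26) = 90
n1.2 (Hugo): max(26, 1) = 26
n1 (Vik): min(90, 26) = 26
n2.1 (Hugo): max(22, -59, 34) = 34
n2.2 (Hugo): max(5, 43) = 43
n2.3 (Hugo): max(-98, -4) = -4
n2 (Vik): min(34, 43, -4) = -4
n3.1 (Hugo): max(81, -1) = 81
n3.2 (Hugo): max(-43, 0, -53) = 0
n3.3 (Hugo): max(28, 1, 62, 90) = 90
n3 (Vik): min(81, 0, 90) = 0
root (Hugo): max(26, -4, 0) = 26
Hugo at root wants the highest of {n1=26, n2=-4, n3=0}, so chooses n1.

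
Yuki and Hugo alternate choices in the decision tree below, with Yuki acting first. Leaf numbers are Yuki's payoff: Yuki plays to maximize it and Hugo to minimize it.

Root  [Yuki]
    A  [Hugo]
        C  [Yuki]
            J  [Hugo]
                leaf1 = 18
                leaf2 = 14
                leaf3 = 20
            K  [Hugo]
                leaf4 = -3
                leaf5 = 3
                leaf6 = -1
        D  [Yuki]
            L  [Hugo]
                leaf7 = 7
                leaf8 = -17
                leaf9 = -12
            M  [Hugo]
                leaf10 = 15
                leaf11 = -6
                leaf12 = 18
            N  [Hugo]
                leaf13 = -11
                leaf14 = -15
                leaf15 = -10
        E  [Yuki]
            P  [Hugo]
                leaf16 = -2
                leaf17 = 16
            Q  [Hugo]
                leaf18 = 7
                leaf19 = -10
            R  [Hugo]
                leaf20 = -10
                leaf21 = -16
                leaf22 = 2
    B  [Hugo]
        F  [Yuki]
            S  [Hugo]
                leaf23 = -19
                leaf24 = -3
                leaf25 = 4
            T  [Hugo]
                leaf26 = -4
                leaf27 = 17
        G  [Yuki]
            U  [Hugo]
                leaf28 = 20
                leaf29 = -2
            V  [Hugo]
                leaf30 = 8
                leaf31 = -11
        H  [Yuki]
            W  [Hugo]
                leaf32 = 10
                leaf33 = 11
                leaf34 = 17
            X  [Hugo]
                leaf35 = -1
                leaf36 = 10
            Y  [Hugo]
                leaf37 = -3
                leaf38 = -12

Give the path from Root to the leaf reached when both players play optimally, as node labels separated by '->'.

Root -> B -> F -> T -> leaf26

J (Hugo): min(18, 14, 20) = 14
K (Hugo): min(-3, 3, -1) = -3
C (Yuki): max(14, -3) = 14
L (Hugo): min(7, -17, -12) = -17
M (Hugo): min(15, -6, 18) = -6
N (Hugo): min(-11, -15, -10) = -15
D (Yuki): max(-17, -6, -15) = -6
P (Hugo): min(-2, 16) = -2
Q (Hugo): min(7, -10) = -10
R (Hugo): min(-10, -16, 2) = -16
E (Yuki): max(-2, -10, -16) = -2
A (Hugo): min(14, -6, -2) = -6
S (Hugo): min(-19, -3, 4) = -19
T (Hugo): min(-4, 17) = -4
F (Yuki): max(-19, -4) = -4
U (Hugo): min(20, -2) = -2
V (Hugo): min(8, -11) = -11
G (Yuki): max(-2, -11) = -2
W (Hugo): min(10, 11, 17) = 10
X (Hugo): min(-1, 10) = -1
Y (Hugo): min(-3, -12) = -12
H (Yuki): max(10, -1, -12) = 10
B (Hugo): min(-4, -2, 10) = -4
Root (Yuki): max(-6, -4) = -4
At Root, Yuki picks B (highest: -4).
At B, Hugo picks F (lowest: -4).
At F, Yuki picks T (highest: -4).
At T, Hugo picks leaf26 (lowest: -4).
Terminal value -4.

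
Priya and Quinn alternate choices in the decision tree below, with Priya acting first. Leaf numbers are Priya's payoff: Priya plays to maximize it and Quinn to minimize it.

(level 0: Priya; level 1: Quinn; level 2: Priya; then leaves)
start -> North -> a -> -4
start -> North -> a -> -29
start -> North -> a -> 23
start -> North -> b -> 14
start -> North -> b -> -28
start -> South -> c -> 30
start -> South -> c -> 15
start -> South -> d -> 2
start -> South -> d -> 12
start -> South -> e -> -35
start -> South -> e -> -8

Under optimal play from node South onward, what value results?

c (Priya): max(30, 15) = 30
d (Priya): max(2, 12) = 12
e (Priya): max(-35, -8) = -8
South (Quinn): min(30, 12, -8) = -8

-8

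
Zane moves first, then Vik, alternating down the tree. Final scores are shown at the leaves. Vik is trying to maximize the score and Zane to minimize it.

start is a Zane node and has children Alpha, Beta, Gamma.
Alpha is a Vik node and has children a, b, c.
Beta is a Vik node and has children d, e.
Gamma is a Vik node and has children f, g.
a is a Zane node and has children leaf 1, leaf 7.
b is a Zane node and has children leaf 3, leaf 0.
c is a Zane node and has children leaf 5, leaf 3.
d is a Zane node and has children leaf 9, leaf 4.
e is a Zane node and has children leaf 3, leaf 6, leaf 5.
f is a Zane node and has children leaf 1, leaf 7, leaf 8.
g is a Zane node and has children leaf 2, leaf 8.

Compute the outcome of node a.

a (Zane): min(1, 7) = 1

1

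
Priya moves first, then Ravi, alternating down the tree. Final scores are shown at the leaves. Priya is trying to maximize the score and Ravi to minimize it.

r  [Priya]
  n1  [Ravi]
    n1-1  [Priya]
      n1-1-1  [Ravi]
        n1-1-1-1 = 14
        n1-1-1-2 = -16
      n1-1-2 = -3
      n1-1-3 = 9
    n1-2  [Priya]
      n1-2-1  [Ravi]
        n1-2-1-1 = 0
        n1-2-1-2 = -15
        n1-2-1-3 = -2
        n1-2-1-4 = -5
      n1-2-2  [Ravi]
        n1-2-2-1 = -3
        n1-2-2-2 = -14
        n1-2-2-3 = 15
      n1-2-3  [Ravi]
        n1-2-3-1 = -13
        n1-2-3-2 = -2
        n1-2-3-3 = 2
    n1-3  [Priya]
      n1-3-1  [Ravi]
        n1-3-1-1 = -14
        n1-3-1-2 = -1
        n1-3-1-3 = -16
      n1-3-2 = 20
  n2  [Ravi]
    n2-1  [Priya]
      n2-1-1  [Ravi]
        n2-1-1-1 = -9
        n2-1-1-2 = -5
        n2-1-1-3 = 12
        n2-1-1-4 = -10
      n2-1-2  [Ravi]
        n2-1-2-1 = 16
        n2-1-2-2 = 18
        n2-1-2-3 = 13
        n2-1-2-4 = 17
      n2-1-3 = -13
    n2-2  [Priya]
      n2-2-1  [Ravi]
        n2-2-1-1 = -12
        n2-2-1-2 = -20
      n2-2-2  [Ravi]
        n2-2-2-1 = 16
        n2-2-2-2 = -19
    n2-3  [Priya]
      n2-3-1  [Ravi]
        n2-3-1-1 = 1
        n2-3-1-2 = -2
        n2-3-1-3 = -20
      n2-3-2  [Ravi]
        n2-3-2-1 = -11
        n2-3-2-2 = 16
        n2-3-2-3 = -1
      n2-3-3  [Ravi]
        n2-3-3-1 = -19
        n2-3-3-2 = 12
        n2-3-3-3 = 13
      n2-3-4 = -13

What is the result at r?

n1-1-1 (Ravi): min(14, -16) = -16
n1-1 (Priya): max(-16, -3, 9) = 9
n1-2-1 (Ravi): min(0, -15, -2, -5) = -15
n1-2-2 (Ravi): min(-3, -14, 15) = -14
n1-2-3 (Ravi): min(-13, -2, 2) = -13
n1-2 (Priya): max(-15, -14, -13) = -13
n1-3-1 (Ravi): min(-14, -1, -16) = -16
n1-3 (Priya): max(-16, 20) = 20
n1 (Ravi): min(9, -13, 20) = -13
n2-1-1 (Ravi): min(-9, -5, 12, -10) = -10
n2-1-2 (Ravi): min(16, 18, 13, 17) = 13
n2-1 (Priya): max(-10, 13, -13) = 13
n2-2-1 (Ravi): min(-12, -20) = -20
n2-2-2 (Ravi): min(16, -19) = -19
n2-2 (Priya): max(-20, -19) = -19
n2-3-1 (Ravi): min(1, -2, -20) = -20
n2-3-2 (Ravi): min(-11, 16, -1) = -11
n2-3-3 (Ravi): min(-19, 12, 13) = -19
n2-3 (Priya): max(-20, -11, -19, -13) = -11
n2 (Ravi): min(13, -19, -11) = -19
r (Priya): max(-13, -19) = -13

-13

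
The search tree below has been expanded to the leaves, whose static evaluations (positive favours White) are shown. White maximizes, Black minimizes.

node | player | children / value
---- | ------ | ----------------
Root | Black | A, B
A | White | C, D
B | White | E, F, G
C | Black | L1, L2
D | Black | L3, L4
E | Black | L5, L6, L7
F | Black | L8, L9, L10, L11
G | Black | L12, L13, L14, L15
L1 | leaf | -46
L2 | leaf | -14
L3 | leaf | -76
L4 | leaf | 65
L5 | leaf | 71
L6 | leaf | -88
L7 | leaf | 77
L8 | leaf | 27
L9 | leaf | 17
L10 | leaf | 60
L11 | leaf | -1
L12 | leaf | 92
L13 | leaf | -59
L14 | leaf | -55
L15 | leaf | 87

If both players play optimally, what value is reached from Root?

C (Black): min(-46, -14) = -46
D (Black): min(-76, 65) = -76
A (White): max(-46, -76) = -46
E (Black): min(71, -88, 77) = -88
F (Black): min(27, 17, 60, -1) = -1
G (Black): min(92, -59, -55, 87) = -59
B (White): max(-88, -1, -59) = -1
Root (Black): min(-46, -1) = -46

-46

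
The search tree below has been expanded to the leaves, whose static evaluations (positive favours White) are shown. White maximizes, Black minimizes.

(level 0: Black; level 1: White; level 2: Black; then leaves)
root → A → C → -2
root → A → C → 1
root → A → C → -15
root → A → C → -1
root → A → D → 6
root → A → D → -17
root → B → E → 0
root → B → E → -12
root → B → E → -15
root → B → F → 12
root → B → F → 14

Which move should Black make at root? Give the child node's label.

C (Black): min(-2, 1, -15, -1) = -15
D (Black): min(6, -17) = -17
A (White): max(-15, -17) = -15
E (Black): min(0, -12, -15) = -15
F (Black): min(12, 14) = 12
B (White): max(-15, 12) = 12
root (Black): min(-15, 12) = -15
Black at root wants the lowest of {A=-15, B=12}, so chooses A.

A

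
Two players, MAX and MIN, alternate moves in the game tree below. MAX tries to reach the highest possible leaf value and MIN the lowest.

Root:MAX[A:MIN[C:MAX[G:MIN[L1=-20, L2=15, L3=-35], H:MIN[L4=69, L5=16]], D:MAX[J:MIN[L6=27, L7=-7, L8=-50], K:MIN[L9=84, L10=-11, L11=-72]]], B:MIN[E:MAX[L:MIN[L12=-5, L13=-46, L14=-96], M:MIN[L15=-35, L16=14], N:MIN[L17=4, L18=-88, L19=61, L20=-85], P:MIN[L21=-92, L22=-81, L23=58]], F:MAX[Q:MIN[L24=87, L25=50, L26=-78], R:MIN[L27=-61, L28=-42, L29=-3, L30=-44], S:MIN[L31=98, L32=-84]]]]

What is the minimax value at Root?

-50

G (MIN): min(-20, 15, -35) = -35
H (MIN): min(69, 16) = 16
C (MAX): max(-35, 16) = 16
J (MIN): min(27, -7, -50) = -50
K (MIN): min(84, -11, -72) = -72
D (MAX): max(-50, -72) = -50
A (MIN): min(16, -50) = -50
L (MIN): min(-5, -46, -96) = -96
M (MIN): min(-35, 14) = -35
N (MIN): min(4, -88, 61, -85) = -88
P (MIN): min(-92, -81, 58) = -92
E (MAX): max(-96, -35, -88, -92) = -35
Q (MIN): min(87, 50, -78) = -78
R (MIN): min(-61, -42, -3, -44) = -61
S (MIN): min(98, -84) = -84
F (MAX): max(-78, -61, -84) = -61
B (MIN): min(-35, -61) = -61
Root (MAX): max(-50, -61) = -50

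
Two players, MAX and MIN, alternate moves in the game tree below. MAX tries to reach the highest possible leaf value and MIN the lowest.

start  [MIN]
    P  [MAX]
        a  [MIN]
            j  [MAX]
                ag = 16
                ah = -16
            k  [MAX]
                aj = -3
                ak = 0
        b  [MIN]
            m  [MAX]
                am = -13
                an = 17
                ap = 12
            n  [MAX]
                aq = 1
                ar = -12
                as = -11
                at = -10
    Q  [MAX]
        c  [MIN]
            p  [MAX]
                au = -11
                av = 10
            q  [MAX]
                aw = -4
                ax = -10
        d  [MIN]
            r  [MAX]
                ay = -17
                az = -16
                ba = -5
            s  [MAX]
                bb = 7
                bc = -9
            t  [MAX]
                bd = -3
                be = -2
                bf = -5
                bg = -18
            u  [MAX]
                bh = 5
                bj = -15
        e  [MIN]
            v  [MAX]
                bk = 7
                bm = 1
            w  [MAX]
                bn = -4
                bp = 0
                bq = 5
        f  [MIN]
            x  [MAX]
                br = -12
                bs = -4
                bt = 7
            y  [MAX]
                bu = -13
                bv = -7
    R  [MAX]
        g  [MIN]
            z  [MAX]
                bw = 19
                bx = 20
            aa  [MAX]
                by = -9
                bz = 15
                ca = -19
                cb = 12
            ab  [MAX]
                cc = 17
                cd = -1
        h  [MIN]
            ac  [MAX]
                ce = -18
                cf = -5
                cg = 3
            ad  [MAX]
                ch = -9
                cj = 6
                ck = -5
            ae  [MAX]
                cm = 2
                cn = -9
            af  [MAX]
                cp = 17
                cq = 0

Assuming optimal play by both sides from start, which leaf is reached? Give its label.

j (MAX): max(16, -16) = 16
k (MAX): max(-3, 0) = 0
a (MIN): min(16, 0) = 0
m (MAX): max(-13, 17, 12) = 17
n (MAX): max(1, -12, -11, -10) = 1
b (MIN): min(17, 1) = 1
P (MAX): max(0, 1) = 1
p (MAX): max(-11, 10) = 10
q (MAX): max(-4, -10) = -4
c (MIN): min(10, -4) = -4
r (MAX): max(-17, -16, -5) = -5
s (MAX): max(7, -9) = 7
t (MAX): max(-3, -2, -5, -18) = -2
u (MAX): max(5, -15) = 5
d (MIN): min(-5, 7, -2, 5) = -5
v (MAX): max(7, 1) = 7
w (MAX): max(-4, 0, 5) = 5
e (MIN): min(7, 5) = 5
x (MAX): max(-12, -4, 7) = 7
y (MAX): max(-13, -7) = -7
f (MIN): min(7, -7) = -7
Q (MAX): max(-4, -5, 5, -7) = 5
z (MAX): max(19, 20) = 20
aa (MAX): max(-9, 15, -19, 12) = 15
ab (MAX): max(17, -1) = 17
g (MIN): min(20, 15, 17) = 15
ac (MAX): max(-18, -5, 3) = 3
ad (MAX): max(-9, 6, -5) = 6
ae (MAX): max(2, -9) = 2
af (MAX): max(17, 0) = 17
h (MIN): min(3, 6, 2, 17) = 2
R (MAX): max(15, 2) = 15
start (MIN): min(1, 5, 15) = 1
At start, MIN picks P (lowest: 1).
At P, MAX picks b (highest: 1).
At b, MIN picks n (lowest: 1).
At n, MAX picks aq (highest: 1).
Terminal value 1.

aq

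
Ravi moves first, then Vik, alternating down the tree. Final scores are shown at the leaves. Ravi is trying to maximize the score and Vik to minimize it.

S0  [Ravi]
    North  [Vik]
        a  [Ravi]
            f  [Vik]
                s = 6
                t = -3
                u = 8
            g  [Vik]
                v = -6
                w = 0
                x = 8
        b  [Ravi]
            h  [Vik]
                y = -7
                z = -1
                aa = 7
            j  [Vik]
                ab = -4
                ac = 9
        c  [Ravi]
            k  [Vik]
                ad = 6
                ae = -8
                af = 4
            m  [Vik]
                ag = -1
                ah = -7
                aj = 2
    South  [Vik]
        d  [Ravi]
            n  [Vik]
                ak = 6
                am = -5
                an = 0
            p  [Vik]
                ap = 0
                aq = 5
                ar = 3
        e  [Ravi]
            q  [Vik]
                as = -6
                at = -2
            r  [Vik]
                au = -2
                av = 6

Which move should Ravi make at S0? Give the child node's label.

South

f (Vik): min(6, -3, 8) = -3
g (Vik): min(-6, 0, 8) = -6
a (Ravi): max(-3, -6) = -3
h (Vik): min(-7, -1, 7) = -7
j (Vik): min(-4, 9) = -4
b (Ravi): max(-7, -4) = -4
k (Vik): min(6, -8, 4) = -8
m (Vik): min(-1, -7, 2) = -7
c (Ravi): max(-8, -7) = -7
North (Vik): min(-3, -4, -7) = -7
n (Vik): min(6, -5, 0) = -5
p (Vik): min(0, 5, 3) = 0
d (Ravi): max(-5, 0) = 0
q (Vik): min(-6, -2) = -6
r (Vik): min(-2, 6) = -2
e (Ravi): max(-6, -2) = -2
South (Vik): min(0, -2) = -2
S0 (Ravi): max(-7, -2) = -2
Ravi at S0 wants the highest of {North=-7, South=-2}, so chooses South.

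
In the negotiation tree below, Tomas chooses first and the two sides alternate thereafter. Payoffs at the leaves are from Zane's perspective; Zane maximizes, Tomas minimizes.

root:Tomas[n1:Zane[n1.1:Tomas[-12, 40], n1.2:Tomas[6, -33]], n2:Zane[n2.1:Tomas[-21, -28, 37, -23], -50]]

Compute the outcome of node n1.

n1.1 (Tomas): min(-12, 40) = -12
n1.2 (Tomas): min(6, -33) = -33
n1 (Zane): max(-12, -33) = -12

-12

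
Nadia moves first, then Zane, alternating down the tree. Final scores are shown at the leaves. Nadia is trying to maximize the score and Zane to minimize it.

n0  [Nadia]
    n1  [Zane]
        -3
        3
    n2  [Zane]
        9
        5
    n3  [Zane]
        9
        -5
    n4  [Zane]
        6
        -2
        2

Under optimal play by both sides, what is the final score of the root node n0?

5

n1 (Zane): min(-3, 3) = -3
n2 (Zane): min(9, 5) = 5
n3 (Zane): min(9, -5) = -5
n4 (Zane): min(6, -2, 2) = -2
n0 (Nadia): max(-3, 5, -5, -2) = 5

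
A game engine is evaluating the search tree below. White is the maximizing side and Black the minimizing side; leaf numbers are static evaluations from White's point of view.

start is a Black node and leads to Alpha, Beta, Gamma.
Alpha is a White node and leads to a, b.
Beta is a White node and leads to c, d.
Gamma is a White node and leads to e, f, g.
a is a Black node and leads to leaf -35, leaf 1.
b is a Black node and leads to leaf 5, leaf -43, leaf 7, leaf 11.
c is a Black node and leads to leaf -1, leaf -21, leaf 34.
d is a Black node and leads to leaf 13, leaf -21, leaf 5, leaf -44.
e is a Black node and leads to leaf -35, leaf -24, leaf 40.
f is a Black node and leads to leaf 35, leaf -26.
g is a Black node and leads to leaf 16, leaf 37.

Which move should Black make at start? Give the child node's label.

a (Black): min(-35, 1) = -35
b (Black): min(5, -43, 7, 11) = -43
Alpha (White): max(-35, -43) = -35
c (Black): min(-1, -21, 34) = -21
d (Black): min(13, -21, 5, -44) = -44
Beta (White): max(-21, -44) = -21
e (Black): min(-35, -24, 40) = -35
f (Black): min(35, -26) = -26
g (Black): min(16, 37) = 16
Gamma (White): max(-35, -26, 16) = 16
start (Black): min(-35, -21, 16) = -35
Black at start wants the lowest of {Alpha=-35, Beta=-21, Gamma=16}, so chooses Alpha.

Alpha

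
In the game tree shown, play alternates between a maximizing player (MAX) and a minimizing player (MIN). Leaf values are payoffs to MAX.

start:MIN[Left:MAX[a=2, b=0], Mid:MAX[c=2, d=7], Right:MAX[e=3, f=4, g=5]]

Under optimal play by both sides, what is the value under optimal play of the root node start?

2

Left (MAX): max(2, 0) = 2
Mid (MAX): max(2, 7) = 7
Right (MAX): max(3, 4, 5) = 5
start (MIN): min(2, 7, 5) = 2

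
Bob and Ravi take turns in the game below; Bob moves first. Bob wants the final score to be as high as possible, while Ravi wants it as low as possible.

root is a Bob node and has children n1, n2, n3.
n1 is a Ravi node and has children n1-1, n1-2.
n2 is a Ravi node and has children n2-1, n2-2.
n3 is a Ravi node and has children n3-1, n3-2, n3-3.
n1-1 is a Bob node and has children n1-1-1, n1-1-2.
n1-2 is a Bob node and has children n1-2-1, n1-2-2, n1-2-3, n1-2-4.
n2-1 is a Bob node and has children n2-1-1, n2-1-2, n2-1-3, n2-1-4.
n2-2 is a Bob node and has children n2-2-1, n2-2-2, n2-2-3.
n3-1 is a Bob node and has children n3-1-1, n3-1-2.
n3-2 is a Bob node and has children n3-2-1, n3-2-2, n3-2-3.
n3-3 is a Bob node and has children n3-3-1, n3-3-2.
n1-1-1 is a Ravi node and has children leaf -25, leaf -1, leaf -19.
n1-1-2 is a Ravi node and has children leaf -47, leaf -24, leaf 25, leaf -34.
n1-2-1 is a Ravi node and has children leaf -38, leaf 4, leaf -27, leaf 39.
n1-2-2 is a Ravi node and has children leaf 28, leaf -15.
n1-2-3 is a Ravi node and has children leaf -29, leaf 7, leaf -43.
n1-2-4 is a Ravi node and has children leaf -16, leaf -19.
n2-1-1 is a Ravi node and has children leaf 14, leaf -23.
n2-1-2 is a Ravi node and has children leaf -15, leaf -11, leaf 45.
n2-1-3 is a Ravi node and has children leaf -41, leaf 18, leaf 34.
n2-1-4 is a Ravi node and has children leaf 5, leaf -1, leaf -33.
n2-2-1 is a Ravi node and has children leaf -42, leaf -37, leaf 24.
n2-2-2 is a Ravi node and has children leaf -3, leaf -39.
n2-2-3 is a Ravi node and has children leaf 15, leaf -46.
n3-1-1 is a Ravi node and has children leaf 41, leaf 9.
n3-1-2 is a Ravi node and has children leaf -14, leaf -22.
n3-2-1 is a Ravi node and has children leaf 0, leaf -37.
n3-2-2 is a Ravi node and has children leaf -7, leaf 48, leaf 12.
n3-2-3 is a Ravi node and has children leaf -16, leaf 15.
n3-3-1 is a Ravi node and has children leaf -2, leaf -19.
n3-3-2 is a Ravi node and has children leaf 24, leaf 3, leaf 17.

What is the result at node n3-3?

n3-3-1 (Ravi): min(-2, -19) = -19
n3-3-2 (Ravi): min(24, 3, 17) = 3
n3-3 (Bob): max(-19, 3) = 3

3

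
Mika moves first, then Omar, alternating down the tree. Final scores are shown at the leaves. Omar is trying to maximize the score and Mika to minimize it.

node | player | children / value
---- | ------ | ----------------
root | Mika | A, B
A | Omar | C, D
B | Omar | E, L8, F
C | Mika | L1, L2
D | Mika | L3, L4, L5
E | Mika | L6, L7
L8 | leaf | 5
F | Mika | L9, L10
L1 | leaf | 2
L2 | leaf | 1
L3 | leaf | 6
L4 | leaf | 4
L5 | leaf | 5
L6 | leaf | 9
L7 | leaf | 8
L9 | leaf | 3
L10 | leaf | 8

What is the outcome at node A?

4

C (Mika): min(2, 1) = 1
D (Mika): min(6, 4, 5) = 4
A (Omar): max(1, 4) = 4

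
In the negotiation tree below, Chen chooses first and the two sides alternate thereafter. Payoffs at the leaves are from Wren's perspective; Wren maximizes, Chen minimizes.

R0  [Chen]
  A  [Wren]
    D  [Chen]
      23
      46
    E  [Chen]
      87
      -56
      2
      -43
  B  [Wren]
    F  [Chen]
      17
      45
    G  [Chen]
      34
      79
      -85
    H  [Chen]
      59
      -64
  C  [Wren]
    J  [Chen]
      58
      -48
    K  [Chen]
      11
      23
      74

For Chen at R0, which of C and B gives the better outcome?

C

J (Chen): min(58, -48) = -48
K (Chen): min(11, 23, 74) = 11
C (Wren): max(-48, 11) = 11
F (Chen): min(17, 45) = 17
G (Chen): min(34, 79, -85) = -85
H (Chen): min(59, -64) = -64
B (Wren): max(17, -85, -64) = 17
Chen prefers the lower value; C=11, B=17. C is better since 11 < 17.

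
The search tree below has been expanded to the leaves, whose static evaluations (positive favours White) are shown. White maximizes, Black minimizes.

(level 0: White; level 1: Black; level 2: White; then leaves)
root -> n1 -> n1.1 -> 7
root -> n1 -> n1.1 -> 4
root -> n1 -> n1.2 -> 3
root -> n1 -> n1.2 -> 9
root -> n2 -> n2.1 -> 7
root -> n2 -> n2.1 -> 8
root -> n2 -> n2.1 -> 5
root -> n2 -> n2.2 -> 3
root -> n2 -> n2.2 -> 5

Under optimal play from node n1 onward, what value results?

7

n1.1 (White): max(7, 4) = 7
n1.2 (White): max(3, 9) = 9
n1 (Black): min(7, 9) = 7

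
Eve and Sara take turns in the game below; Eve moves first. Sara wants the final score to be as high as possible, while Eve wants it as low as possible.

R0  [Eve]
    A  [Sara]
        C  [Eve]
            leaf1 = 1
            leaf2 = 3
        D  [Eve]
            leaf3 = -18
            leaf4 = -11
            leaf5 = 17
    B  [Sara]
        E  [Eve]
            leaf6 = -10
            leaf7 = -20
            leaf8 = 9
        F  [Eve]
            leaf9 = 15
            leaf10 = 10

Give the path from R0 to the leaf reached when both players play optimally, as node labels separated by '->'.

R0 -> A -> C -> leaf1

C (Eve): min(1, 3) = 1
D (Eve): min(-18, -11, 17) = -18
A (Sara): max(1, -18) = 1
E (Eve): min(-10, -20, 9) = -20
F (Eve): min(15, 10) = 10
B (Sara): max(-20, 10) = 10
R0 (Eve): min(1, 10) = 1
At R0, Eve picks A (lowest: 1).
At A, Sara picks C (highest: 1).
At C, Eve picks leaf1 (lowest: 1).
Terminal value 1.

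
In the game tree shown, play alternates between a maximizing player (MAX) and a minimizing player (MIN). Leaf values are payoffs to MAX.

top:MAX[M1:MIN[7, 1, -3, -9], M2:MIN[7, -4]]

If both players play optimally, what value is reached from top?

M1 (MIN): min(7, 1, -3, -9) = -9
M2 (MIN): min(7, -4) = -4
top (MAX): max(-9, -4) = -4

-4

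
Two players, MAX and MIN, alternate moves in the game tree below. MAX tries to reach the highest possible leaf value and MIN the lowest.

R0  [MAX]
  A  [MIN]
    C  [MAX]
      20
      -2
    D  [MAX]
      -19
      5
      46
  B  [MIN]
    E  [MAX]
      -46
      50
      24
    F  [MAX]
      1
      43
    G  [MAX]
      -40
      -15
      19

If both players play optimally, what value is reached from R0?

20

C (MAX): max(20, -2) = 20
D (MAX): max(-19, 5, 46) = 46
A (MIN): min(20, 46) = 20
E (MAX): max(-46, 50, 24) = 50
F (MAX): max(1, 43) = 43
G (MAX): max(-40, -15, 19) = 19
B (MIN): min(50, 43, 19) = 19
R0 (MAX): max(20, 19) = 20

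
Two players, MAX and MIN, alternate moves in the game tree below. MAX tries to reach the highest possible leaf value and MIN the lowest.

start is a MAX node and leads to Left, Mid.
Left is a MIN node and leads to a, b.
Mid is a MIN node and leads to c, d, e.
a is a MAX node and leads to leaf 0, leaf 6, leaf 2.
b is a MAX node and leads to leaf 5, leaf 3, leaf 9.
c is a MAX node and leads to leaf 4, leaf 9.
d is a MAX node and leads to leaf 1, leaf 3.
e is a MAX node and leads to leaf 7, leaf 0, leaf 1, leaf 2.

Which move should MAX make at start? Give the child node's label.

a (MAX): max(0, 6, 2) = 6
b (MAX): max(5, 3, 9) = 9
Left (MIN): min(6, 9) = 6
c (MAX): max(4, 9) = 9
d (MAX): max(1, 3) = 3
e (MAX): max(7, 0, 1, 2) = 7
Mid (MIN): min(9, 3, 7) = 3
start (MAX): max(6, 3) = 6
MAX at start wants the highest of {Left=6, Mid=3}, so chooses Left.

Left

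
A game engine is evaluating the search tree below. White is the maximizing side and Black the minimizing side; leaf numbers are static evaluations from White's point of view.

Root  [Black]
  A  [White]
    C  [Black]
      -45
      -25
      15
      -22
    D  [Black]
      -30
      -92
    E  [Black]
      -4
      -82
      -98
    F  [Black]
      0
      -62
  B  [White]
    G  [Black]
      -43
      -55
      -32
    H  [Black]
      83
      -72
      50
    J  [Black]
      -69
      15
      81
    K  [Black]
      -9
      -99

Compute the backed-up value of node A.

C (Black): min(-45, -25, 15, -22) = -45
D (Black): min(-30, -92) = -92
E (Black): min(-4, -82, -98) = -98
F (Black): min(0, -62) = -62
A (White): max(-45, -92, -98, -62) = -45

-45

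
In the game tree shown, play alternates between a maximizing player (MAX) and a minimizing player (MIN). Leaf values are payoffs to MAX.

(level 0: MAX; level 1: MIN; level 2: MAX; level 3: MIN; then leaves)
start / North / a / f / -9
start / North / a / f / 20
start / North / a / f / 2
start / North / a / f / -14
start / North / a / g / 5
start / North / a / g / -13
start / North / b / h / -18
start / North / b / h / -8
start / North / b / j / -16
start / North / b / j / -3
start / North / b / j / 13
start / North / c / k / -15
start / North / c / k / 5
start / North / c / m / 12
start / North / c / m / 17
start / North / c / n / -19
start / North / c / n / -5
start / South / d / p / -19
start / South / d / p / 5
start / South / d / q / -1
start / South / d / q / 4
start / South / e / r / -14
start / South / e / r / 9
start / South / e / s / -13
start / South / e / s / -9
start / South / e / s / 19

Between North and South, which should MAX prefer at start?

South

f (MIN): min(-9, 20, 2, -14) = -14
g (MIN): min(5, -13) = -13
a (MAX): max(-14, -13) = -13
h (MIN): min(-18, -8) = -18
j (MIN): min(-16, -3, 13) = -16
b (MAX): max(-18, -16) = -16
k (MIN): min(-15, 5) = -15
m (MIN): min(12, 17) = 12
n (MIN): min(-19, -5) = -19
c (MAX): max(-15, 12, -19) = 12
North (MIN): min(-13, -16, 12) = -16
p (MIN): min(-19, 5) = -19
q (MIN): min(-1, 4) = -1
d (MAX): max(-19, -1) = -1
r (MIN): min(-14, 9) = -14
s (MIN): min(-13, -9, 19) = -13
e (MAX): max(-14, -13) = -13
South (MIN): min(-1, -13) = -13
MAX prefers the higher value; North=-16, South=-13. South is better since -13 > -16.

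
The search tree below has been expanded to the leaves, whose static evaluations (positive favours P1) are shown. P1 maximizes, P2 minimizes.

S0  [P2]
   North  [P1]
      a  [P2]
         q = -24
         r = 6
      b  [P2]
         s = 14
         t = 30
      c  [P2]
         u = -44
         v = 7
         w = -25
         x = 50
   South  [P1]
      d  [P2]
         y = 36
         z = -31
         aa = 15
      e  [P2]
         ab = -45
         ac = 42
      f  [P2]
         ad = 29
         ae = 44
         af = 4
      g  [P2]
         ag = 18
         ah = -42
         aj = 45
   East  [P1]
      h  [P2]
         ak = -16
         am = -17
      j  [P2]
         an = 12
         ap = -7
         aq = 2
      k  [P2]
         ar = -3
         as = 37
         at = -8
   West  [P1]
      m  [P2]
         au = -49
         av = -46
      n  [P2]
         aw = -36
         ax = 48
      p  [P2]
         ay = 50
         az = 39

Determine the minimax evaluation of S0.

-7

a (P2): min(-24, 6) = -24
b (P2): min(14, 30) = 14
c (P2): min(-44, 7, -25, 50) = -44
North (P1): max(-24, 14, -44) = 14
d (P2): min(36, -31, 15) = -31
e (P2): min(-45, 42) = -45
f (P2): min(29, 44, 4) = 4
g (P2): min(18, -42, 45) = -42
South (P1): max(-31, -45, 4, -42) = 4
h (P2): min(-16, -17) = -17
j (P2): min(12, -7, 2) = -7
k (P2): min(-3, 37, -8) = -8
East (P1): max(-17, -7, -8) = -7
m (P2): min(-49, -46) = -49
n (P2): min(-36, 48) = -36
p (P2): min(50, 39) = 39
West (P1): max(-49, -36, 39) = 39
S0 (P2): min(14, 4, -7, 39) = -7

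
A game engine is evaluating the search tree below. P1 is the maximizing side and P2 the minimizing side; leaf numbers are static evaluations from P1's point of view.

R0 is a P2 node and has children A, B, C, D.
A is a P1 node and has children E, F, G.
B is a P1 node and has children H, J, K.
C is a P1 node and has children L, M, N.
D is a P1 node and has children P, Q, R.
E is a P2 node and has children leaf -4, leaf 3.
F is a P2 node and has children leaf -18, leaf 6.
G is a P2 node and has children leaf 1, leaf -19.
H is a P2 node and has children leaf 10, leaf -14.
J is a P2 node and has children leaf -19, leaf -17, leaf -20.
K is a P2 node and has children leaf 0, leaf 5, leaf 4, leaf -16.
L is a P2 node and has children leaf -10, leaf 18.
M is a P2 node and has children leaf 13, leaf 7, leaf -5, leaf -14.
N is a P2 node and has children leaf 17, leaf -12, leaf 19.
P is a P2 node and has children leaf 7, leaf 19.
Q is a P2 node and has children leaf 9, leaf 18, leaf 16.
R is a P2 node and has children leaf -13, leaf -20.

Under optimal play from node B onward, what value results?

-14

H (P2): min(10, -14) = -14
J (P2): min(-19, -17, -20) = -20
K (P2): min(0, 5, 4, -16) = -16
B (P1): max(-14, -20, -16) = -14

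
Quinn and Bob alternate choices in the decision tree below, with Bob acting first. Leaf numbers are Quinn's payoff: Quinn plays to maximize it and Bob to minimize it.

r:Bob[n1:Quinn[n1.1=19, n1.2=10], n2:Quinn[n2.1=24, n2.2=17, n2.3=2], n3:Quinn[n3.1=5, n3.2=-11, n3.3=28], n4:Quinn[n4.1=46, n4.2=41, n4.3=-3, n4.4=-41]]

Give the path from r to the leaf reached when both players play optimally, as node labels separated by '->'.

r -> n1 -> n1.1

n1 (Quinn): max(19, 10) = 19
n2 (Quinn): max(24, 17, 2) = 24
n3 (Quinn): max(5, -11, 28) = 28
n4 (Quinn): max(46, 41, -3, -41) = 46
r (Bob): min(19, 24, 28, 46) = 19
At r, Bob picks n1 (lowest: 19).
At n1, Quinn picks n1.1 (highest: 19).
Terminal value 19.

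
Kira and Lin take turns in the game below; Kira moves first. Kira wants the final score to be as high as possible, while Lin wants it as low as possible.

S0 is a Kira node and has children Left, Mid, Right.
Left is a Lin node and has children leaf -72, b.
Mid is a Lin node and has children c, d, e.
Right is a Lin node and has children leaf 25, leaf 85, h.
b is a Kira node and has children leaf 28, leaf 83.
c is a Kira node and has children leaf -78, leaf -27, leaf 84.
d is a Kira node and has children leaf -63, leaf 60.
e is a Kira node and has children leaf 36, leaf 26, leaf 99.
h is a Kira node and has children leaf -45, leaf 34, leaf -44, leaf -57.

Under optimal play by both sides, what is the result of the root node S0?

b (Kira): max(28, 83) = 83
Left (Lin): min(-72, 83) = -72
c (Kira): max(-78, -27, 84) = 84
d (Kira): max(-63, 60) = 60
e (Kira): max(36, 26, 99) = 99
Mid (Lin): min(84, 60, 99) = 60
h (Kira): max(-45, 34, -44, -57) = 34
Right (Lin): min(25, 85, 34) = 25
S0 (Kira): max(-72, 60, 25) = 60

60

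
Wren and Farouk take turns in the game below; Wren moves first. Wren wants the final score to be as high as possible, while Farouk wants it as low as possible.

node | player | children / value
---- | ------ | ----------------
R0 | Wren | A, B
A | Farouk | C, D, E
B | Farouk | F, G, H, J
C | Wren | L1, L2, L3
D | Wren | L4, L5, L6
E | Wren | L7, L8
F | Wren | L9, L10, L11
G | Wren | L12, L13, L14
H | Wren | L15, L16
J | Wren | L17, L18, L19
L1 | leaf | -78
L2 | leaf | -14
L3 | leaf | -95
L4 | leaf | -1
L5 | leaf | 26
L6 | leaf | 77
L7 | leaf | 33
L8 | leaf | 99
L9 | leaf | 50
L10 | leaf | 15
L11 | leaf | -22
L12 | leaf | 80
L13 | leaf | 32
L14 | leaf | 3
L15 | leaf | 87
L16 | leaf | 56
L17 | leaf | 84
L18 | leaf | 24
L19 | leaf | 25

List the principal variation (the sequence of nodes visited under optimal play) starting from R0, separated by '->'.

C (Wren): max(-78, -14, -95) = -14
D (Wren): max(-1, 26, 77) = 77
E (Wren): max(33, 99) = 99
A (Farouk): min(-14, 77, 99) = -14
F (Wren): max(50, 15, -22) = 50
G (Wren): max(80, 32, 3) = 80
H (Wren): max(87, 56) = 87
J (Wren): max(84, 24, 25) = 84
B (Farouk): min(50, 80, 87, 84) = 50
R0 (Wren): max(-14, 50) = 50
At R0, Wren picks B (highest: 50).
At B, Farouk picks F (lowest: 50).
At F, Wren picks L9 (highest: 50).
Terminal value 50.

R0 -> B -> F -> L9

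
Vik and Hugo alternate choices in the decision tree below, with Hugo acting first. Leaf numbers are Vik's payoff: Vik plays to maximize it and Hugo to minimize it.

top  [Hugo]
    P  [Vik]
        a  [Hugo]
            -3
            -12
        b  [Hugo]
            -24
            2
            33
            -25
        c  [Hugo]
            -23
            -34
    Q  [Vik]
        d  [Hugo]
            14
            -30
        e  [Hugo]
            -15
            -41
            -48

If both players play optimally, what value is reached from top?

-30

a (Hugo): min(-3, -12) = -12
b (Hugo): min(-24, 2, 33, -25) = -25
c (Hugo): min(-23, -34) = -34
P (Vik): max(-12, -25, -34) = -12
d (Hugo): min(14, -30) = -30
e (Hugo): min(-15, -41, -48) = -48
Q (Vik): max(-30, -48) = -30
top (Hugo): min(-12, -30) = -30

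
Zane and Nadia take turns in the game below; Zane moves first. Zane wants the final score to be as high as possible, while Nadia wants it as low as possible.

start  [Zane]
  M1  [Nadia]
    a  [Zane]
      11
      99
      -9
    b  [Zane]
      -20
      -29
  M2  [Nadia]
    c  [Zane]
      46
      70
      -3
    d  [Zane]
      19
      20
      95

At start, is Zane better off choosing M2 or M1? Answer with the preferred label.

c (Zane): max(46, 70, -3) = 70
d (Zane): max(19, 20, 95) = 95
M2 (Nadia): min(70, 95) = 70
a (Zane): max(11, 99, -9) = 99
b (Zane): max(-20, -29) = -20
M1 (Nadia): min(99, -20) = -20
Zane prefers the higher value; M2=70, M1=-20. M2 is better since 70 > -20.

M2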